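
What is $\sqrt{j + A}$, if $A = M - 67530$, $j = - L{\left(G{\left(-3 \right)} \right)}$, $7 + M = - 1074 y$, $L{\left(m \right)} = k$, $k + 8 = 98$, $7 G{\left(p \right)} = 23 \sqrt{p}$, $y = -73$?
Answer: $5 \sqrt{431} \approx 103.8$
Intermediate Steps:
$G{\left(p \right)} = \frac{23 \sqrt{p}}{7}$
$k = 90$ ($k = -8 + 98 = 90$)
$L{\left(m \right)} = 90$
$M = 78395$ ($M = -7 - -78402 = -7 + 78402 = 78395$)
$j = -90$ ($j = \left(-1\right) 90 = -90$)
$A = 10865$ ($A = 78395 - 67530 = 10865$)
$\sqrt{j + A} = \sqrt{-90 + 10865} = \sqrt{10775} = 5 \sqrt{431}$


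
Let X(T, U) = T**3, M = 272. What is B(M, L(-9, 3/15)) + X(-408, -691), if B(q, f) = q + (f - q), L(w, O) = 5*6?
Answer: -67917282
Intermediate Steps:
L(w, O) = 30
B(q, f) = f
B(M, L(-9, 3/15)) + X(-408, -691) = 30 + (-408)**3 = 30 - 67917312 = -67917282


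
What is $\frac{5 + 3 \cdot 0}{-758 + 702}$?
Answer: $- \frac{5}{56} \approx -0.089286$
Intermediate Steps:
$\frac{5 + 3 \cdot 0}{-758 + 702} = \frac{5 + 0}{-56} = \left(- \frac{1}{56}\right) 5 = - \frac{5}{56}$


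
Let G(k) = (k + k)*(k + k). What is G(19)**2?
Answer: 2085136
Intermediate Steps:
G(k) = 4*k**2 (G(k) = (2*k)*(2*k) = 4*k**2)
G(19)**2 = (4*19**2)**2 = (4*361)**2 = 1444**2 = 2085136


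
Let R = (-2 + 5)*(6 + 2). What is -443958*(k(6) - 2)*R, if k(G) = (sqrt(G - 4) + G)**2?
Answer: -383579712 - 127859904*sqrt(2) ≈ -5.6440e+8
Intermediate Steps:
k(G) = (G + sqrt(-4 + G))**2 (k(G) = (sqrt(-4 + G) + G)**2 = (G + sqrt(-4 + G))**2)
R = 24 (R = 3*8 = 24)
-443958*(k(6) - 2)*R = -443958*((6 + sqrt(-4 + 6))**2 - 2)*24 = -443958*((6 + sqrt(2))**2 - 2)*24 = -443958*(-2 + (6 + sqrt(2))**2)*24 = -443958*(-48 + 24*(6 + sqrt(2))**2) = 21309984 - 10654992*(6 + sqrt(2))**2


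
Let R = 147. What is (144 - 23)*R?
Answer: 17787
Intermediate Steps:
(144 - 23)*R = (144 - 23)*147 = 121*147 = 17787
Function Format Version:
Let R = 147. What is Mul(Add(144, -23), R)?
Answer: 17787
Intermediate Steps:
Mul(Add(144, -23), R) = Mul(Add(144, -23), 147) = Mul(121, 147) = 17787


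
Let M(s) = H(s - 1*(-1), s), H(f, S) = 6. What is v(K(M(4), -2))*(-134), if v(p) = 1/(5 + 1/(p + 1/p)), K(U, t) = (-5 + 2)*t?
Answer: -4958/191 ≈ -25.958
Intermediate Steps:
M(s) = 6
K(U, t) = -3*t
v(K(M(4), -2))*(-134) = ((1 + (-3*(-2))²)/(5 - 3*(-2) + 5*(-3*(-2))²))*(-134) = ((1 + 6²)/(5 + 6 + 5*6²))*(-134) = ((1 + 36)/(5 + 6 + 5*36))*(-134) = (37/(5 + 6 + 180))*(-134) = (37/191)*(-134) = -4958/191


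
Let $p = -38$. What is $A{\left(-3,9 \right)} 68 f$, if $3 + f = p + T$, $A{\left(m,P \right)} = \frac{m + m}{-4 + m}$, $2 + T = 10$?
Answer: $- \frac{13464}{7} \approx -1923.4$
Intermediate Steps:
$T = 8$ ($T = -2 + 10 = 8$)
$A{\left(m,P \right)} = \frac{2 m}{-4 + m}$
$f = -33$ ($f = -3 + \left(-38 + 8\right) = -3 - 30 = -33$)
$A{\left(-3,9 \right)} 68 f = 2 \left(-3\right) \frac{1}{-4 - 3} \cdot 68 \left(-33\right) = 2 \left(-3\right) \frac{1}{-7} \cdot 68 \left(-33\right) = 2 \left(-3\right) \left(- \frac{1}{7}\right) 68 \left(-33\right) = \frac{6}{7} \cdot 68 \left(-33\right) = \frac{408}{7} \left(-33\right) = - \frac{13464}{7}$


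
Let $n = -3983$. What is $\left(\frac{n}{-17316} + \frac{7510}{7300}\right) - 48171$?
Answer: $- \frac{304449142187}{6320340} \approx -48170.0$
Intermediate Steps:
$\left(\frac{n}{-17316} + \frac{7510}{7300}\right) - 48171 = \left(- \frac{3983}{-17316} + \frac{7510}{7300}\right) - 48171 = \left(\left(-3983\right) \left(- \frac{1}{17316}\right) + 7510 \cdot \frac{1}{7300}\right) - 48171 = \left(\frac{3983}{17316} + \frac{751}{730}\right) - 48171 = \frac{7955953}{6320340} - 48171 = - \frac{304449142187}{6320340}$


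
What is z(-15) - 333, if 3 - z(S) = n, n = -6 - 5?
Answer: -319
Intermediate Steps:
n = -11
z(S) = 14 (z(S) = 3 - 1*(-11) = 3 + 11 = 14)
z(-15) - 333 = 14 - 333 = -319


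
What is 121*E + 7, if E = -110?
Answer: -13303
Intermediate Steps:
121*E + 7 = 121*(-110) + 7 = -13310 + 7 = -13303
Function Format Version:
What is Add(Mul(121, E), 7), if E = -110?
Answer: -13303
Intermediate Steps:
Add(Mul(121, E), 7) = Add(Mul(121, -110), 7) = Add(-13310, 7) = -13303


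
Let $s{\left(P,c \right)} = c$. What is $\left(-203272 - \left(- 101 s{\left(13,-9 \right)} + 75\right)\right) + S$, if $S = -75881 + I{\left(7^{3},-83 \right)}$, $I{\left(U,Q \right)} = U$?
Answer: $-279794$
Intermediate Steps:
$S = -75538$ ($S = -75881 + 7^{3} = -75881 + 343 = -75538$)
$\left(-203272 - \left(- 101 s{\left(13,-9 \right)} + 75\right)\right) + S = \left(-203272 - \left(\left(-101\right) \left(-9\right) + 75\right)\right) - 75538 = \left(-203272 - \left(909 + 75\right)\right) - 75538 = \left(-203272 - 984\right) - 75538 = -204256 - 75538 = -279794$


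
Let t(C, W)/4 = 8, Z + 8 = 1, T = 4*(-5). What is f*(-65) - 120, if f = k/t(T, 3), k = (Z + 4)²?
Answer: -4425/32 ≈ -138.28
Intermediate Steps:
T = -20
Z = -7 (Z = -8 + 1 = -7)
t(C, W) = 32 (t(C, W) = 4*8 = 32)
k = 9 (k = (-7 + 4)² = (-3)² = 9)
f = 9/32 ≈ 0.28125
f*(-65) - 120 = (9/32)*(-65) - 120 = -585/32 - 120 = -4425/32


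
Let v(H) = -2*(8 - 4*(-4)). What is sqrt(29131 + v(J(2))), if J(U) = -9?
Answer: sqrt(29083) ≈ 170.54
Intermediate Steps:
v(H) = -48 (v(H) = -2*(8 + 16) = -2*24 = -48)
sqrt(29131 + v(J(2))) = sqrt(29131 - 48) = sqrt(29083)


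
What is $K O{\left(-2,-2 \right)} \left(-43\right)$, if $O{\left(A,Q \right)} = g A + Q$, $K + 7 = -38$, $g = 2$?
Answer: $-11610$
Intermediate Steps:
$K = -45$ ($K = -7 - 38 = -45$)
$O{\left(A,Q \right)} = Q + 2 A$ ($O{\left(A,Q \right)} = 2 A + Q = Q + 2 A$)
$K O{\left(-2,-2 \right)} \left(-43\right) = - 45 \left(-2 + 2 \left(-2\right)\right) \left(-43\right) = - 45 \left(-2 - 4\right) \left(-43\right) = \left(-45\right) \left(-6\right) \left(-43\right) = 270 \left(-43\right) = -11610$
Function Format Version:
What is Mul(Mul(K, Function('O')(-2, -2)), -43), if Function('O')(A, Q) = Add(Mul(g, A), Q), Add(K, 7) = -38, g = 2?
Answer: -11610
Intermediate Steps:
K = -45 (K = Add(-7, -38) = -45)
Function('O')(A, Q) = Add(Q, Mul(2, A)) (Function('O')(A, Q) = Add(Mul(2, A), Q) = Add(Q, Mul(2, A)))
Mul(Mul(K, Function('O')(-2, -2)), -43) = Mul(Mul(-45, Add(-2, Mul(2, -2))), -43) = Mul(Mul(-45, Add(-2, -4)), -43) = Mul(Mul(-45, -6), -43) = Mul(270, -43) = -11610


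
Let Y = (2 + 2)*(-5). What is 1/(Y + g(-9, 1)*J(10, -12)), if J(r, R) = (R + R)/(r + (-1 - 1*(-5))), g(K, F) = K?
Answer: -7/32 ≈ -0.21875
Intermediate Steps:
Y = -20 (Y = 4*(-5) = -20)
J(r, R) = 2*R/(4 + r) (J(r, R) = (2*R)/(r + (-1 + 5)) = (2*R)/(r + 4) = (2*R)/(4 + r) = 2*R/(4 + r))
1/(Y + g(-9, 1)*J(10, -12)) = 1/(-20 - 18*(-12)/(4 + 10)) = 1/(-20 - 18*(-12)/14) = 1/(-20 - 9*(-12/7)) = 1/(-20 + 108/7) = 1/(-32/7) = -7/32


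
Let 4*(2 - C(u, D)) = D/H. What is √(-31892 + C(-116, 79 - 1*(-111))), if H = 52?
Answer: I*√86233030/52 ≈ 178.58*I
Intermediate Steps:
C(u, D) = 2 - D/208 (C(u, D) = 2 - D/(4*52) = 2 - D/208)
√(-31892 + C(-116, 79 - 1*(-111))) = √(-31892 + (2 - (79 - 1*(-111))/208)) = √(-31892 + (2 - (79 + 111)/208)) = √(-31892 + (2 - 1/208*190)) = √(-31892 + (2 - 95/104)) = √(-31892 + 113/104) = √(-3316655/104) = I*√86233030/52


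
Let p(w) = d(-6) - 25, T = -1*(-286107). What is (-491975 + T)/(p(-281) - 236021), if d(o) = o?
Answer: 51467/59013 ≈ 0.87213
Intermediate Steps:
T = 286107
p(w) = -31 (p(w) = -6 - 25 = -31)
(-491975 + T)/(p(-281) - 236021) = (-491975 + 286107)/(-31 - 236021) = -205868/(-236052) = -205868*(-1/236052) = 51467/59013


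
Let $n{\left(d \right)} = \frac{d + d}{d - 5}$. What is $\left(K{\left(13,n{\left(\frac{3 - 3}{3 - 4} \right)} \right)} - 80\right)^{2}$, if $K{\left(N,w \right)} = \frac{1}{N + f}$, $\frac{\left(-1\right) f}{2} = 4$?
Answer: $\frac{159201}{25} \approx 6368.0$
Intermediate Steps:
$f = -8$ ($f = \left(-2\right) 4 = -8$)
$n{\left(d \right)} = \frac{2 d}{-5 + d}$
$K{\left(N,w \right)} = \frac{1}{-8 + N}$ ($K{\left(N,w \right)} = \frac{1}{N - 8} = \frac{1}{-8 + N}$)
$\left(K{\left(13,n{\left(\frac{3 - 3}{3 - 4} \right)} \right)} - 80\right)^{2} = \left(\frac{1}{-8 + 13} - 80\right)^{2} = \left(\frac{1}{5} - 80\right)^{2} = \left(- \frac{399}{5}\right)^{2} = \frac{159201}{25}$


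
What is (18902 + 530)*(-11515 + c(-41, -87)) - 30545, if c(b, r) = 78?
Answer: -222274329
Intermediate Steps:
(18902 + 530)*(-11515 + c(-41, -87)) - 30545 = (18902 + 530)*(-11515 + 78) - 30545 = 19432*(-11437) - 30545 = -222243784 - 30545 = -222274329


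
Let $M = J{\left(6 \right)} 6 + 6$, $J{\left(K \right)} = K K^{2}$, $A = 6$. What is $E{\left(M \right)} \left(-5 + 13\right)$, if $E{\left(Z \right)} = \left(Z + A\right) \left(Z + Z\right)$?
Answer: $27248256$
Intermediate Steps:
$J{\left(K \right)} = K^{3}$
$M = 1302$ ($M = 6^{3} \cdot 6 + 6 = 216 \cdot 6 + 6 = 1296 + 6 = 1302$)
$E{\left(Z \right)} = 2 Z \left(6 + Z\right)$ ($E{\left(Z \right)} = \left(Z + 6\right) \left(Z + Z\right) = \left(6 + Z\right) 2 Z = 2 Z \left(6 + Z\right)$)
$E{\left(M \right)} \left(-5 + 13\right) = 2 \cdot 1302 \left(6 + 1302\right) \left(-5 + 13\right) = 2 \cdot 1302 \cdot 1308 \cdot 8 = 3406032 \cdot 8 = 27248256$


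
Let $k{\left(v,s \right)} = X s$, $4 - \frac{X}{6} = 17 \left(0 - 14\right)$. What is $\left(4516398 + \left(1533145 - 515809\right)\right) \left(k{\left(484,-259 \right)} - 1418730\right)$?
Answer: $-9931934715732$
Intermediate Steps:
$X = 1452$ ($X = 24 - 6 \cdot 17 \left(0 - 14\right) = 24 - 6 \cdot 17 \left(-14\right) = 24 - -1428 = 24 + 1428 = 1452$)
$k{\left(v,s \right)} = 1452 s$
$\left(4516398 + \left(1533145 - 515809\right)\right) \left(k{\left(484,-259 \right)} - 1418730\right) = \left(4516398 + \left(1533145 - 515809\right)\right) \left(1452 \left(-259\right) - 1418730\right) = \left(4516398 + \left(1533145 - 515809\right)\right) \left(-376068 - 1418730\right) = \left(4516398 + 1017336\right) \left(-1794798\right) = 5533734 \left(-1794798\right) = -9931934715732$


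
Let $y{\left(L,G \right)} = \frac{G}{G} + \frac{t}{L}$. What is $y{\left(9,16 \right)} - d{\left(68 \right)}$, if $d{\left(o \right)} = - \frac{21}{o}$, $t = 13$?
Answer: $\frac{1685}{612} \approx 2.7533$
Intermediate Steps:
$y{\left(L,G \right)} = 1 + \frac{13}{L}$ ($y{\left(L,G \right)} = \frac{G}{G} + \frac{13}{L} = 1 + \frac{13}{L}$)
$y{\left(9,16 \right)} - d{\left(68 \right)} = \frac{13 + 9}{9} - - \frac{21}{68} = \frac{1}{9} \cdot 22 - \left(-21\right) \frac{1}{68} = \frac{22}{9} - - \frac{21}{68} = \frac{22}{9} + \frac{21}{68} = \frac{1685}{612}$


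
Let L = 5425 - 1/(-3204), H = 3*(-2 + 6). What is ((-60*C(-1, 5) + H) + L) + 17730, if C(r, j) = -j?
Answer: 75188269/3204 ≈ 23467.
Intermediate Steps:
H = 12 (H = 3*4 = 12)
L = 17381701/3204 (L = 5425 - 1*(-1/3204) = 5425 + 1/3204 = 17381701/3204 ≈ 5425.0)
((-60*C(-1, 5) + H) + L) + 17730 = ((-(-60)*5 + 12) + 17381701/3204) + 17730 = ((-60*(-5) + 12) + 17381701/3204) + 17730 = ((300 + 12) + 17381701/3204) + 17730 = (312 + 17381701/3204) + 17730 = 18381349/3204 + 17730 = 75188269/3204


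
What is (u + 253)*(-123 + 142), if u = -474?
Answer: -4199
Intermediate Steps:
(u + 253)*(-123 + 142) = (-474 + 253)*(-123 + 142) = -221*19 = -4199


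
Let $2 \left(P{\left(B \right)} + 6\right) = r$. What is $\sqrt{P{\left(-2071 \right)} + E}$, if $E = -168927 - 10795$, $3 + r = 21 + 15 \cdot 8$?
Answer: $i \sqrt{179659} \approx 423.86 i$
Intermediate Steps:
$r = 138$ ($r = -3 + \left(21 + 15 \cdot 8\right) = -3 + \left(21 + 120\right) = -3 + 141 = 138$)
$P{\left(B \right)} = 63$ ($P{\left(B \right)} = -6 + \frac{1}{2} \cdot 138 = -6 + 69 = 63$)
$E = -179722$
$\sqrt{P{\left(-2071 \right)} + E} = \sqrt{63 - 179722} = \sqrt{-179659} = i \sqrt{179659}$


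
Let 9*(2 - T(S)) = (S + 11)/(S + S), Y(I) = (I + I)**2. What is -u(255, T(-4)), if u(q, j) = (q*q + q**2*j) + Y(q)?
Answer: -3691975/8 ≈ -4.6150e+5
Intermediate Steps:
Y(I) = 4*I**2 (Y(I) = (2*I)**2 = 4*I**2)
T(S) = 2 - (11 + S)/(18*S) (T(S) = 2 - (S + 11)/(9*(S + S)) = 2 - (11 + S)/(9*(2*S)) = 2 - (11 + S)*1/(2*S)/9 = 2 - (11 + S)/(18*S))
u(q, j) = 5*q**2 + j*q**2 (u(q, j) = (q*q + q**2*j) + 4*q**2 = (q**2 + j*q**2) + 4*q**2 = 5*q**2 + j*q**2)
-u(255, T(-4)) = -255**2*(5 + (1/18)*(-11 + 35*(-4))/(-4)) = -65025*(5 + (1/18)*(-1/4)*(-11 - 140)) = -65025*(5 + (1/18)*(-1/4)*(-151)) = -65025*(5 + 151/72) = -65025*511/72 = -1*3691975/8 = -3691975/8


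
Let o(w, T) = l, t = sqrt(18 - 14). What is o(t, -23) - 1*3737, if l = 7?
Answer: -3730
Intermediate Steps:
t = 2 (t = sqrt(4) = 2)
o(w, T) = 7
o(t, -23) - 1*3737 = 7 - 1*3737 = 7 - 3737 = -3730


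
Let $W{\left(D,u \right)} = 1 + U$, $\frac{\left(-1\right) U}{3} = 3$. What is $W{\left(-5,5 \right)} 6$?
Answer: $-48$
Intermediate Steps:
$U = -9$ ($U = \left(-3\right) 3 = -9$)
$W{\left(D,u \right)} = -8$ ($W{\left(D,u \right)} = 1 - 9 = -8$)
$W{\left(-5,5 \right)} 6 = \left(-8\right) 6 = -48$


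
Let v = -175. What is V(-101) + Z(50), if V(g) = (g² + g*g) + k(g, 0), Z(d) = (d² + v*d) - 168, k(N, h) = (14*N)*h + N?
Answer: 13883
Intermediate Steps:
k(N, h) = N + 14*N*h (k(N, h) = 14*N*h + N = N + 14*N*h)
Z(d) = -168 + d² - 175*d (Z(d) = (d² - 175*d) - 168 = -168 + d² - 175*d)
V(g) = g + 2*g² (V(g) = (g² + g*g) + g*(1 + 14*0) = (g² + g²) + g*(1 + 0) = 2*g² + g*1 = 2*g² + g = g + 2*g²)
V(-101) + Z(50) = -101*(1 + 2*(-101)) + (-168 + 50² - 175*50) = -101*(1 - 202) + (-168 + 2500 - 8750) = -101*(-201) - 6418 = 20301 - 6418 = 13883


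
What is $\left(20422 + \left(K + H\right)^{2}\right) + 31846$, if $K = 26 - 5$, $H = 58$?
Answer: $58509$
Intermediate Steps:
$K = 21$ ($K = 26 - 5 = 21$)
$\left(20422 + \left(K + H\right)^{2}\right) + 31846 = \left(20422 + \left(21 + 58\right)^{2}\right) + 31846 = \left(20422 + 79^{2}\right) + 31846 = \left(20422 + 6241\right) + 31846 = 26663 + 31846 = 58509$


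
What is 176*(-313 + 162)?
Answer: -26576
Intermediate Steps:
176*(-313 + 162) = 176*(-151) = -26576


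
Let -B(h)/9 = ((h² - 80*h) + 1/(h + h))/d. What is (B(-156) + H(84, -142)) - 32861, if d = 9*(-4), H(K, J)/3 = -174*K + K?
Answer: -83931745/1248 ≈ -67253.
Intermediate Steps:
H(K, J) = -519*K (H(K, J) = 3*(-174*K + K) = 3*(-173*K) = -519*K)
d = -36
B(h) = -20*h + h²/4 + 1/(8*h) (B(h) = -9*((h² - 80*h) + 1/(h + h))/(-36) = -9*((h² - 80*h) + 1/(2*h))*(-1)/36 = -9*(h² + 1/(2*h) - 80*h)*(-1)/36 = -9*(-h²/36 - 1/(72*h) + 20*h/9) = -20*h + h²/4 + 1/(8*h))
(B(-156) + H(84, -142)) - 32861 = ((⅛)*(1 + 2*(-156)²*(-80 - 156))/(-156) - 519*84) - 32861 = ((⅛)*(-1/156)*(1 + 2*24336*(-236)) - 43596) - 32861 = ((⅛)*(-1/156)*(1 - 11486592) - 43596) - 32861 = ((⅛)*(-1/156)*(-11486591) - 43596) - 32861 = (11486591/1248 - 43596) - 32861 = -42921217/1248 - 32861 = -83931745/1248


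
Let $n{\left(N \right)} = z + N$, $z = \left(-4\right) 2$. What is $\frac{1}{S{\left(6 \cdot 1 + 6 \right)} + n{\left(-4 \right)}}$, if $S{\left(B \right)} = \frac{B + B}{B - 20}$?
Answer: $- \frac{1}{15} \approx -0.066667$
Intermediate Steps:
$z = -8$
$S{\left(B \right)} = \frac{2 B}{-20 + B}$
$n{\left(N \right)} = -8 + N$
$\frac{1}{S{\left(6 \cdot 1 + 6 \right)} + n{\left(-4 \right)}} = \frac{1}{\frac{2 \left(6 \cdot 1 + 6\right)}{-20 + \left(6 \cdot 1 + 6\right)} - 12} = \frac{1}{\frac{2 \left(6 + 6\right)}{-20 + \left(6 + 6\right)} - 12} = \frac{1}{2 \cdot 12 \frac{1}{-20 + 12} - 12} = \frac{1}{2 \cdot 12 \frac{1}{-8} - 12} = \frac{1}{2 \cdot 12 \left(- \frac{1}{8}\right) - 12} = \frac{1}{-3 - 12} = \frac{1}{-15} = - \frac{1}{15}$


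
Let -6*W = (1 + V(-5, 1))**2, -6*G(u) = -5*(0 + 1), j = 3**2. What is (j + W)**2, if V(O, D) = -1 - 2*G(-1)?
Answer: 212521/2916 ≈ 72.881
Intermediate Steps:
j = 9
G(u) = 5/6 (G(u) = -(-5)*(0 + 1)/6 = -(-5)/6 = -1/6*(-5) = 5/6)
V(O, D) = -8/3 (V(O, D) = -1 - 2*5/6 = -1 - 5/3 = -8/3)
W = -25/54 (W = -(1 - 8/3)**2/6 = -(-5/3)**2/6 = -1/6*25/9 = -25/54 ≈ -0.46296)
(j + W)**2 = (9 - 25/54)**2 = (461/54)**2 = 212521/2916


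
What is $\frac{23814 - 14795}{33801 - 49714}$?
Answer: $- \frac{9019}{15913} \approx -0.56677$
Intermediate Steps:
$\frac{23814 - 14795}{33801 - 49714} = \frac{9019}{-15913} = 9019 \left(- \frac{1}{15913}\right) = - \frac{9019}{15913}$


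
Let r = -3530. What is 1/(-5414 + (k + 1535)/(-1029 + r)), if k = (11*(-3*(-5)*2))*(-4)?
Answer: -4559/24682641 ≈ -0.00018470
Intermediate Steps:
k = -1320 (k = (11*(15*2))*(-4) = (11*30)*(-4) = 330*(-4) = -1320)
1/(-5414 + (k + 1535)/(-1029 + r)) = 1/(-5414 + (-1320 + 1535)/(-1029 - 3530)) = 1/(-5414 + 215/(-4559)) = 1/(-5414 + 215*(-1/4559)) = 1/(-5414 - 215/4559) = 1/(-24682641/4559) = -4559/24682641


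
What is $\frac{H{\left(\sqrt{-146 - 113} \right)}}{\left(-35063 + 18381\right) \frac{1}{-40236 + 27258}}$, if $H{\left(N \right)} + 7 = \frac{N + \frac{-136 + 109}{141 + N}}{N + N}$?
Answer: $\frac{927 \left(- 3340 \sqrt{259} + 474747 i\right)}{617234 \left(\sqrt{259} - 141 i\right)} \approx -5.0562 + 0.0045688 i$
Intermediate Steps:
$H{\left(N \right)} = -7 + \frac{N - \frac{27}{141 + N}}{2 N}$ ($H{\left(N \right)} = -7 + \frac{N + \frac{-136 + 109}{141 + N}}{N + N} = -7 + \frac{N - \frac{27}{141 + N}}{2 N}$)
$\frac{H{\left(\sqrt{-146 - 113} \right)}}{\left(-35063 + 18381\right) \frac{1}{-40236 + 27258}} = \frac{\frac{1}{2} \frac{1}{\sqrt{-146 - 113}} \frac{1}{141 + \sqrt{-146 - 113}} \left(-27 - 1833 \sqrt{-146 - 113} - 13 \left(\sqrt{-146 - 113}\right)^{2}\right)}{\left(-35063 + 18381\right) \frac{1}{-40236 + 27258}} = \frac{\frac{1}{2} \frac{1}{\sqrt{-259}} \frac{1}{141 + \sqrt{-259}} \left(-27 - 1833 \sqrt{-259} - 13 \left(\sqrt{-259}\right)^{2}\right)}{\left(-16682\right) \frac{1}{-12978}} = \frac{\frac{1}{2} \frac{1}{i \sqrt{259}} \frac{1}{141 + i \sqrt{259}} \left(-27 - 1833 i \sqrt{259} - 13 \left(i \sqrt{259}\right)^{2}\right)}{\left(-16682\right) \left(- \frac{1}{12978}\right)} = \frac{\frac{1}{2} \left(- \frac{i \sqrt{259}}{259}\right) \frac{1}{141 + i \sqrt{259}} \left(-27 - 1833 i \sqrt{259} - -3367\right)}{\frac{8341}{6489}} = \frac{- \frac{i \sqrt{259}}{259} \left(-27 - 1833 i \sqrt{259} + 3367\right)}{2 \left(141 + i \sqrt{259}\right)} \frac{6489}{8341} = \frac{- \frac{i \sqrt{259}}{259} \left(3340 - 1833 i \sqrt{259}\right)}{2 \left(141 + i \sqrt{259}\right)} \frac{6489}{8341} = - \frac{i \sqrt{259} \left(3340 - 1833 i \sqrt{259}\right)}{518 \left(141 + i \sqrt{259}\right)} \frac{6489}{8341} = - \frac{927 i \sqrt{259} \left(3340 - 1833 i \sqrt{259}\right)}{617234 \left(141 + i \sqrt{259}\right)}$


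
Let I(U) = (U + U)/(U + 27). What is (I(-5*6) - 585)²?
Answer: 319225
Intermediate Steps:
I(U) = 2*U/(27 + U) (I(U) = (2*U)/(27 + U) = 2*U/(27 + U))
(I(-5*6) - 585)² = (2*(-5*6)/(27 - 5*6) - 585)² = (2*(-30)/(27 - 30) - 585)² = (2*(-30)/(-3) - 585)² = (2*(-30)*(-⅓) - 585)² = (20 - 585)² = (-565)² = 319225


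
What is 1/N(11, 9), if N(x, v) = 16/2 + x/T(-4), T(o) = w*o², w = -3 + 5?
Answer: 32/267 ≈ 0.11985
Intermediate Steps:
w = 2
T(o) = 2*o²
N(x, v) = 8 + x/32 (N(x, v) = 16/2 + x/((2*(-4)²)) = 16*(½) + x/((2*16)) = 8 + x/32)
1/N(11, 9) = 1/(8 + (1/32)*11) = 1/(8 + 11/32) = 1/(267/32) = 32/267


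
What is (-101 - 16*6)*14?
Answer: -2758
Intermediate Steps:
(-101 - 16*6)*14 = (-101 - 96)*14 = -197*14 = -2758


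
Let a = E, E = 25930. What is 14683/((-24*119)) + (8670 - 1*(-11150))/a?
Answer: -32412427/7405608 ≈ -4.3767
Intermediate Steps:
a = 25930
14683/((-24*119)) + (8670 - 1*(-11150))/a = 14683/((-24*119)) + (8670 - 1*(-11150))/25930 = 14683/(-2856) + (8670 + 11150)*(1/25930) = 14683*(-1/2856) + 19820*(1/25930) = -14683/2856 + 1982/2593 = -32412427/7405608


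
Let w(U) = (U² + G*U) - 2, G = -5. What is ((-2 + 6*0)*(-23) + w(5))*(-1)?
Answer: -44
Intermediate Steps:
w(U) = -2 + U² - 5*U (w(U) = (U² - 5*U) - 2 = -2 + U² - 5*U)
((-2 + 6*0)*(-23) + w(5))*(-1) = ((-2 + 6*0)*(-23) + (-2 + 5² - 5*5))*(-1) = ((-2 + 0)*(-23) + (-2 + 25 - 25))*(-1) = (-2*(-23) - 2)*(-1) = (46 - 2)*(-1) = 44*(-1) = -44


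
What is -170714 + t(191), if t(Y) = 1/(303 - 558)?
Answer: -43532071/255 ≈ -1.7071e+5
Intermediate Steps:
t(Y) = -1/255 (t(Y) = 1/(-255) = -1/255)
-170714 + t(191) = -170714 - 1/255 = -43532071/255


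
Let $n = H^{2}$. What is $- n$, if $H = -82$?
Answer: $-6724$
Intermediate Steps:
$n = 6724$ ($n = \left(-82\right)^{2} = 6724$)
$- n = \left(-1\right) 6724 = -6724$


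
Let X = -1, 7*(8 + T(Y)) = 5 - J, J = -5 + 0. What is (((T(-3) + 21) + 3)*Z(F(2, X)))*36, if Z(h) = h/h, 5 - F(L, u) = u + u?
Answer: 4392/7 ≈ 627.43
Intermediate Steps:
J = -5
T(Y) = -46/7 (T(Y) = -8 + (5 - 1*(-5))/7 = -8 + (5 + 5)/7 = -8 + (⅐)*10 = -8 + 10/7 = -46/7)
F(L, u) = 5 - 2*u (F(L, u) = 5 - (u + u) = 5 - 2*u)
Z(h) = 1
(((T(-3) + 21) + 3)*Z(F(2, X)))*36 = (((-46/7 + 21) + 3)*1)*36 = ((101/7 + 3)*1)*36 = ((122/7)*1)*36 = (122/7)*36 = 4392/7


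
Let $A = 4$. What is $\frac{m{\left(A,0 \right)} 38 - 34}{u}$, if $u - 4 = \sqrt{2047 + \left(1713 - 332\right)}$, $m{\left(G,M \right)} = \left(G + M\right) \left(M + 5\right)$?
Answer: $- \frac{726}{853} + \frac{363 \sqrt{857}}{853} \approx 11.607$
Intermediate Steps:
$m{\left(G,M \right)} = \left(5 + M\right) \left(G + M\right)$ ($m{\left(G,M \right)} = \left(G + M\right) \left(5 + M\right) = \left(5 + M\right) \left(G + M\right)$)
$u = 4 + 2 \sqrt{857}$ ($u = 4 + \sqrt{2047 + \left(1713 - 332\right)} = 4 + \sqrt{2047 + 1381} = 4 + \sqrt{3428} = 4 + 2 \sqrt{857} \approx 62.549$)
$\frac{m{\left(A,0 \right)} 38 - 34}{u} = \frac{\left(0^{2} + 5 \cdot 4 + 5 \cdot 0 + 4 \cdot 0\right) 38 - 34}{4 + 2 \sqrt{857}} = \frac{\left(0 + 20 + 0 + 0\right) 38 - 34}{4 + 2 \sqrt{857}} = \frac{20 \cdot 38 - 34}{4 + 2 \sqrt{857}} = \frac{760 - 34}{4 + 2 \sqrt{857}} = \frac{726}{4 + 2 \sqrt{857}}$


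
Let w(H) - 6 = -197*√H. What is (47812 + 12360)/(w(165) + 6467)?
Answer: 13910477/1267723 + 423353*√165/1267723 ≈ 15.262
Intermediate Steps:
w(H) = 6 - 197*√H
(47812 + 12360)/(w(165) + 6467) = (47812 + 12360)/((6 - 197*√165) + 6467) = 60172/(6473 - 197*√165)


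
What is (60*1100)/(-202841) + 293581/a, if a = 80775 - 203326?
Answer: -67638629621/24858367391 ≈ -2.7210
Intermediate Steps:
a = -122551
(60*1100)/(-202841) + 293581/a = (60*1100)/(-202841) + 293581/(-122551) = 66000*(-1/202841) + 293581*(-1/122551) = -66000/202841 - 293581/122551 = -67638629621/24858367391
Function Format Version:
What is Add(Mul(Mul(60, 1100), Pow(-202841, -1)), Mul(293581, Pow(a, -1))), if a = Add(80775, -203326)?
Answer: Rational(-67638629621, 24858367391) ≈ -2.7210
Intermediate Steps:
a = -122551
Add(Mul(Mul(60, 1100), Pow(-202841, -1)), Mul(293581, Pow(a, -1))) = Add(Mul(Mul(60, 1100), Pow(-202841, -1)), Mul(293581, Pow(-122551, -1))) = Add(Mul(66000, Rational(-1, 202841)), Mul(293581, Rational(-1, 122551))) = Add(Rational(-66000, 202841), Rational(-293581, 122551)) = Rational(-67638629621, 24858367391)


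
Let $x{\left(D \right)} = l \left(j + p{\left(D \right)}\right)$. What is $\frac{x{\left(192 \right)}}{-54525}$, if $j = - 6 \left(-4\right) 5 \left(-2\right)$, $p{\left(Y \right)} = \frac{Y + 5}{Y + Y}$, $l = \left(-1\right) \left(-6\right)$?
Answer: $\frac{91963}{3489600} \approx 0.026353$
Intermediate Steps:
$l = 6$
$p{\left(Y \right)} = \frac{5 + Y}{2 Y}$
$j = -240$ ($j = - 6 \left(\left(-20\right) \left(-2\right)\right) = \left(-6\right) 40 = -240$)
$x{\left(D \right)} = -1440 + \frac{3 \left(5 + D\right)}{D}$ ($x{\left(D \right)} = 6 \left(-240 + \frac{5 + D}{2 D}\right) = -1440 + \frac{3 \left(5 + D\right)}{D}$)
$\frac{x{\left(192 \right)}}{-54525} = \frac{-1437 + \frac{15}{192}}{-54525} = \left(-1437 + 15 \cdot \frac{1}{192}\right) \left(- \frac{1}{54525}\right) = \left(-1437 + \frac{5}{64}\right) \left(- \frac{1}{54525}\right) = \left(- \frac{91963}{64}\right) \left(- \frac{1}{54525}\right) = \frac{91963}{3489600}$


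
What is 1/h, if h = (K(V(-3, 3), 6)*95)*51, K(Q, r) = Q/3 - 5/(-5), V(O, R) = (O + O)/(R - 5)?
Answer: 1/9690 ≈ 0.00010320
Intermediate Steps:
V(O, R) = 2*O/(-5 + R) (V(O, R) = (2*O)/(-5 + R) = 2*O/(-5 + R))
K(Q, r) = 1 + Q/3 (K(Q, r) = Q*(1/3) - 5*(-1/5) = Q/3 + 1 = 1 + Q/3)
h = 9690 (h = ((1 + (2*(-3)/(-5 + 3))/3)*95)*51 = ((1 + (2*(-3)/(-2))/3)*95)*51 = ((1 + (2*(-3)*(-1/2))/3)*95)*51 = ((1 + (1/3)*3)*95)*51 = ((1 + 1)*95)*51 = (2*95)*51 = 190*51 = 9690)
1/h = 1/9690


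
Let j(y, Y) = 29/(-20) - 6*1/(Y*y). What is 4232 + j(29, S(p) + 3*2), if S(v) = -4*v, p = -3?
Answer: 7361137/1740 ≈ 4230.5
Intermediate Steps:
j(y, Y) = -29/20 - 6/(Y*y) (j(y, Y) = 29*(-1/20) - 6/(Y*y) = -29/20 - 6/(Y*y))
4232 + j(29, S(p) + 3*2) = 4232 + (-29/20 - 6/((-4*(-3) + 3*2)*29)) = 4232 + (-29/20 - 6*1/29/(12 + 6)) = 4232 + (-29/20 - 6*1/29/18) = 4232 + (-29/20 - 6*1/18*1/29) = 4232 + (-29/20 - 1/87) = 4232 - 2543/1740 = 7361137/1740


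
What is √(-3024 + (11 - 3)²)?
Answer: 4*I*√185 ≈ 54.406*I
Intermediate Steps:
√(-3024 + (11 - 3)²) = √(-3024 + 8²) = √(-3024 + 64) = √(-2960) = 4*I*√185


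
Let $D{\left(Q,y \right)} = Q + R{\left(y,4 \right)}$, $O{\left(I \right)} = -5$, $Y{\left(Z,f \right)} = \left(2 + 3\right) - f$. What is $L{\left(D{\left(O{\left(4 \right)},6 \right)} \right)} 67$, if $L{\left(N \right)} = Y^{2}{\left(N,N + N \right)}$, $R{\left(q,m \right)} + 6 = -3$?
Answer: $72963$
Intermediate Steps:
$R{\left(q,m \right)} = -9$ ($R{\left(q,m \right)} = -6 - 3 = -9$)
$Y{\left(Z,f \right)} = 5 - f$
$D{\left(Q,y \right)} = -9 + Q$ ($D{\left(Q,y \right)} = Q - 9 = -9 + Q$)
$L{\left(N \right)} = \left(5 - 2 N\right)^{2}$ ($L{\left(N \right)} = \left(5 - \left(N + N\right)\right)^{2} = \left(5 - 2 N\right)^{2}$)
$L{\left(D{\left(O{\left(4 \right)},6 \right)} \right)} 67 = \left(-5 + 2 \left(-9 - 5\right)\right)^{2} \cdot 67 = \left(-5 + 2 \left(-14\right)\right)^{2} \cdot 67 = \left(-5 - 28\right)^{2} \cdot 67 = \left(-33\right)^{2} \cdot 67 = 1089 \cdot 67 = 72963$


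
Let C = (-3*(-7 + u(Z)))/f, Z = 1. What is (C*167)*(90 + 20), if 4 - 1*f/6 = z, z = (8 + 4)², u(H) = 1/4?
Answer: -49599/112 ≈ -442.85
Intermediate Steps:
u(H) = ¼
z = 144 (z = 12² = 144)
f = -840 (f = 24 - 6*144 = 24 - 864 = -840)
C = -27/1120 (C = -3*(-7 + ¼)/(-840) = -3*(-27/4)*(-1/840) = (81/4)*(-1/840) = -27/1120 ≈ -0.024107)
(C*167)*(90 + 20) = (-27/1120*167)*(90 + 20) = -4509/1120*110 = -49599/112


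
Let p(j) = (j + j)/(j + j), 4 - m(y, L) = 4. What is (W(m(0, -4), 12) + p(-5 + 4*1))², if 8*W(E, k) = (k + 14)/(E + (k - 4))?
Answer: 2025/1024 ≈ 1.9775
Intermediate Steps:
m(y, L) = 0 (m(y, L) = 4 - 1*4 = 4 - 4 = 0)
W(E, k) = (14 + k)/(8*(-4 + E + k)) (W(E, k) = ((k + 14)/(E + (k - 4)))/8 = ((14 + k)/(E + (-4 + k)))/8 = ((14 + k)/(-4 + E + k))/8 = (14 + k)/(8*(-4 + E + k)))
p(j) = 1 (p(j) = (2*j)/((2*j)) = (2*j)*(1/(2*j)) = 1)
(W(m(0, -4), 12) + p(-5 + 4*1))² = ((14 + 12)/(8*(-4 + 0 + 12)) + 1)² = ((⅛)*26/8 + 1)² = ((⅛)*(⅛)*26 + 1)² = (13/32 + 1)² = (45/32)² = 2025/1024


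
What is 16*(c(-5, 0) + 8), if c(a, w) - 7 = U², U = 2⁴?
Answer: 4336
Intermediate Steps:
U = 16
c(a, w) = 263 (c(a, w) = 7 + 16² = 7 + 256 = 263)
16*(c(-5, 0) + 8) = 16*(263 + 8) = 16*271 = 4336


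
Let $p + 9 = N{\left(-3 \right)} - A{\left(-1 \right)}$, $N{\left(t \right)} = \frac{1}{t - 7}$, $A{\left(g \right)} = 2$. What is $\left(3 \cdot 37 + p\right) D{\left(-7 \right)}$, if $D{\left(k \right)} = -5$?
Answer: $- \frac{999}{2} \approx -499.5$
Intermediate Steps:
$N{\left(t \right)} = \frac{1}{-7 + t}$
$p = - \frac{111}{10}$ ($p = -9 + \left(\frac{1}{-7 - 3} - 2\right) = -9 - \left(2 - \frac{1}{-10}\right) = -9 - \frac{21}{10} = - \frac{111}{10} \approx -11.1$)
$\left(3 \cdot 37 + p\right) D{\left(-7 \right)} = \left(3 \cdot 37 - \frac{111}{10}\right) \left(-5\right) = \left(111 - \frac{111}{10}\right) \left(-5\right) = \frac{999}{10} \left(-5\right) = - \frac{999}{2}$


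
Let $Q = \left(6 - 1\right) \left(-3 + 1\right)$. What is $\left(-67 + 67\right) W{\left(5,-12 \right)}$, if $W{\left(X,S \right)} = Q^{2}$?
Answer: $0$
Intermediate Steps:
$Q = -10$ ($Q = 5 \left(-2\right) = -10$)
$W{\left(X,S \right)} = 100$ ($W{\left(X,S \right)} = \left(-10\right)^{2} = 100$)
$\left(-67 + 67\right) W{\left(5,-12 \right)} = \left(-67 + 67\right) 100 = 0 \cdot 100 = 0$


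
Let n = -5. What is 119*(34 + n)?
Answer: 3451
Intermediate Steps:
119*(34 + n) = 119*(34 - 5) = 119*29 = 3451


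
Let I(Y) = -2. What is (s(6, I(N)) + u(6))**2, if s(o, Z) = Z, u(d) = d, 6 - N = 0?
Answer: 16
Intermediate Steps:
N = 6 (N = 6 - 1*0 = 6 + 0 = 6)
(s(6, I(N)) + u(6))**2 = (-2 + 6)**2 = 4**2 = 16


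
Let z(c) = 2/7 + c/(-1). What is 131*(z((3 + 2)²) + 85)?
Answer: 55282/7 ≈ 7897.4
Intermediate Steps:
z(c) = 2/7 - c (z(c) = 2*(⅐) + c*(-1) = 2/7 - c)
131*(z((3 + 2)²) + 85) = 131*((2/7 - (3 + 2)²) + 85) = 131*((2/7 - 1*5²) + 85) = 131*((2/7 - 1*25) + 85) = 131*((2/7 - 25) + 85) = 131*(-173/7 + 85) = 131*(422/7) = 55282/7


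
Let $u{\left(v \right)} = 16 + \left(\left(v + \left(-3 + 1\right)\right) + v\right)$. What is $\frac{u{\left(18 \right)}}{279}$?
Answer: $\frac{50}{279} \approx 0.17921$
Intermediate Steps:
$u{\left(v \right)} = 14 + 2 v$ ($u{\left(v \right)} = 16 + \left(\left(v - 2\right) + v\right) = 16 + \left(\left(-2 + v\right) + v\right) = 16 + \left(-2 + 2 v\right) = 14 + 2 v$)
$\frac{u{\left(18 \right)}}{279} = \frac{14 + 2 \cdot 18}{279} = \left(14 + 36\right) \frac{1}{279} = 50 \cdot \frac{1}{279} = \frac{50}{279}$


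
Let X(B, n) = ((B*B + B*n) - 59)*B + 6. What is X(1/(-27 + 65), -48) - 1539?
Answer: -84205795/54872 ≈ -1534.6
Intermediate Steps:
X(B, n) = 6 + B*(-59 + B² + B*n) (X(B, n) = ((B² + B*n) - 59)*B + 6 = (-59 + B² + B*n)*B + 6 = B*(-59 + B² + B*n) + 6 = 6 + B*(-59 + B² + B*n))
X(1/(-27 + 65), -48) - 1539 = (6 + (1/(-27 + 65))³ - 59/(-27 + 65) - 48/(-27 + 65)²) - 1539 = (6 + (1/38)³ - 59/38 - 48*(1/38)²) - 1539 = (6 + (1/38)³ - 59*1/38 - 48*(1/38)²) - 1539 = (6 + 1/54872 - 59/38 - 48*1/1444) - 1539 = (6 + 1/54872 - 59/38 - 12/361) - 1539 = 242213/54872 - 1539 = -84205795/54872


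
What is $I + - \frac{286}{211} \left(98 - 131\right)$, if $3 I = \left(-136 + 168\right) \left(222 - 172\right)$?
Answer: $\frac{365914}{633} \approx 578.06$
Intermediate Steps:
$I = \frac{1600}{3}$ ($I = \frac{\left(-136 + 168\right) \left(222 - 172\right)}{3} = \frac{32 \cdot 50}{3} = \frac{1}{3} \cdot 1600 = \frac{1600}{3} \approx 533.33$)
$I + - \frac{286}{211} \left(98 - 131\right) = \frac{1600}{3} + - \frac{286}{211} \left(98 - 131\right) = \frac{1600}{3} + \left(-286\right) \frac{1}{211} \left(-33\right) = \frac{1600}{3} - - \frac{9438}{211} = \frac{1600}{3} + \frac{9438}{211} = \frac{365914}{633}$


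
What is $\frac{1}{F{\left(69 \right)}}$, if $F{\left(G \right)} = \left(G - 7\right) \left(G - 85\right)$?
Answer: $- \frac{1}{992} \approx -0.0010081$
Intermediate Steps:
$F{\left(G \right)} = \left(-85 + G\right) \left(-7 + G\right)$ ($F{\left(G \right)} = \left(-7 + G\right) \left(-85 + G\right) = \left(-85 + G\right) \left(-7 + G\right)$)
$\frac{1}{F{\left(69 \right)}} = \frac{1}{595 + 69^{2} - 6348} = \frac{1}{595 + 4761 - 6348} = \frac{1}{-992} = - \frac{1}{992}$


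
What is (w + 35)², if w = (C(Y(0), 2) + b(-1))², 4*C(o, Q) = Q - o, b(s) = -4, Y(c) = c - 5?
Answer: 410881/256 ≈ 1605.0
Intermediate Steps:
Y(c) = -5 + c
C(o, Q) = -o/4 + Q/4 (C(o, Q) = (Q - o)/4 = -o/4 + Q/4)
w = 81/16 (w = ((-(-5 + 0)/4 + (¼)*2) - 4)² = ((-¼*(-5) + ½) - 4)² = ((5/4 + ½) - 4)² = (7/4 - 4)² = (-9/4)² = 81/16 ≈ 5.0625)
(w + 35)² = (81/16 + 35)² = (641/16)² = 410881/256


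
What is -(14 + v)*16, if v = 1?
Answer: -240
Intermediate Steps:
-(14 + v)*16 = -(14 + 1)*16 = -15*16 = -1*240 = -240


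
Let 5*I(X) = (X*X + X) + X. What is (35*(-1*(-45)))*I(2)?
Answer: 2520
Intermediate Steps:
I(X) = X²/5 + 2*X/5 (I(X) = ((X*X + X) + X)/5 = ((X² + X) + X)/5 = ((X + X²) + X)/5 = (X² + 2*X)/5 = X²/5 + 2*X/5)
(35*(-1*(-45)))*I(2) = (35*(-1*(-45)))*((⅕)*2*(2 + 2)) = (35*45)*((⅕)*2*4) = 1575*(8/5) = 2520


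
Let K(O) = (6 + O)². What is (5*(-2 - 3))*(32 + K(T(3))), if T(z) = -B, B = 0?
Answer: -1700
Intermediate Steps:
T(z) = 0 (T(z) = -1*0 = 0)
(5*(-2 - 3))*(32 + K(T(3))) = (5*(-2 - 3))*(32 + (6 + 0)²) = (5*(-5))*(32 + 6²) = -25*(32 + 36) = -25*68 = -1700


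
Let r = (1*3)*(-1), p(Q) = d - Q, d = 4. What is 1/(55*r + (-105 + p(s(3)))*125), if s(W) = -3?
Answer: -1/12415 ≈ -8.0548e-5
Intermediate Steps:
p(Q) = 4 - Q
r = -3 (r = 3*(-1) = -3)
1/(55*r + (-105 + p(s(3)))*125) = 1/(55*(-3) + (-105 + (4 - 1*(-3)))*125) = 1/(-165 + (-105 + (4 + 3))*125) = 1/(-165 + (-105 + 7)*125) = 1/(-165 - 98*125) = 1/(-165 - 12250) = 1/(-12415) = -1/12415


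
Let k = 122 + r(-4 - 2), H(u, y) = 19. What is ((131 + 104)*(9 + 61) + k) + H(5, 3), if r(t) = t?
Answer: 16585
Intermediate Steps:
k = 116 (k = 122 + (-4 - 2) = 122 - 6 = 116)
((131 + 104)*(9 + 61) + k) + H(5, 3) = ((131 + 104)*(9 + 61) + 116) + 19 = (235*70 + 116) + 19 = (16450 + 116) + 19 = 16566 + 19 = 16585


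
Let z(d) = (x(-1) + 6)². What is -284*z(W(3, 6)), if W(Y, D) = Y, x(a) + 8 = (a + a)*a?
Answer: 0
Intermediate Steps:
x(a) = -8 + 2*a² (x(a) = -8 + (a + a)*a = -8 + (2*a)*a = -8 + 2*a²)
z(d) = 0 (z(d) = ((-8 + 2*(-1)²) + 6)² = ((-8 + 2*1) + 6)² = ((-8 + 2) + 6)² = (-6 + 6)² = 0² = 0)
-284*z(W(3, 6)) = -284*0 = 0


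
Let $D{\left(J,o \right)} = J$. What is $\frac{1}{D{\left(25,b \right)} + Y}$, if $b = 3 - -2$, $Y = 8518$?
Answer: $\frac{1}{8543} \approx 0.00011705$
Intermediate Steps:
$b = 5$ ($b = 3 + 2 = 5$)
$\frac{1}{D{\left(25,b \right)} + Y} = \frac{1}{25 + 8518} = \frac{1}{8543}$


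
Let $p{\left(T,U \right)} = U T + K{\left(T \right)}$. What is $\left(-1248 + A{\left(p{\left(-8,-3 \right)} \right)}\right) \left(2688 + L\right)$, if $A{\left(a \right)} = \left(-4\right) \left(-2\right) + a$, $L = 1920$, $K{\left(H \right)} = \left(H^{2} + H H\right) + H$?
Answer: $-5050368$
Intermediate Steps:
$K{\left(H \right)} = H + 2 H^{2}$ ($K{\left(H \right)} = \left(H^{2} + H^{2}\right) + H = 2 H^{2} + H = H + 2 H^{2}$)
$p{\left(T,U \right)} = T U + T \left(1 + 2 T\right)$ ($p{\left(T,U \right)} = U T + T \left(1 + 2 T\right) = T U + T \left(1 + 2 T\right)$)
$A{\left(a \right)} = 8 + a$
$\left(-1248 + A{\left(p{\left(-8,-3 \right)} \right)}\right) \left(2688 + L\right) = \left(-1248 - \left(-8 + 8 \left(1 - 3 + 2 \left(-8\right)\right)\right)\right) \left(2688 + 1920\right) = \left(-1248 - \left(-8 + 8 \left(1 - 3 - 16\right)\right)\right) 4608 = \left(-1248 + \left(8 - -144\right)\right) 4608 = \left(-1248 + \left(8 + 144\right)\right) 4608 = \left(-1248 + 152\right) 4608 = \left(-1096\right) 4608 = -5050368$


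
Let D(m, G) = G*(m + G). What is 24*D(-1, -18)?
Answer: 8208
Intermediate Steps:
D(m, G) = G*(G + m)
24*D(-1, -18) = 24*(-18*(-18 - 1)) = 24*(-18*(-19)) = 24*342 = 8208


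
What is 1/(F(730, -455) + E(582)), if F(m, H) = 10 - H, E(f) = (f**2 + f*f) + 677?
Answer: 1/678590 ≈ 1.4736e-6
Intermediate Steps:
E(f) = 677 + 2*f**2 (E(f) = (f**2 + f**2) + 677 = 2*f**2 + 677 = 677 + 2*f**2)
1/(F(730, -455) + E(582)) = 1/((10 - 1*(-455)) + (677 + 2*582**2)) = 1/((10 + 455) + (677 + 2*338724)) = 1/(465 + (677 + 677448)) = 1/(465 + 678125) = 1/678590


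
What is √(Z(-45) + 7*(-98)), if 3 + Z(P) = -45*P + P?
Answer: √1291 ≈ 35.930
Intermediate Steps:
Z(P) = -3 - 44*P (Z(P) = -3 + (-45*P + P) = -3 - 44*P)
√(Z(-45) + 7*(-98)) = √((-3 - 44*(-45)) + 7*(-98)) = √((-3 + 1980) - 686) = √(1977 - 686) = √1291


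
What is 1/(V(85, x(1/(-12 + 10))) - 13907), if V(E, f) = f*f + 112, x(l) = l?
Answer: -4/55179 ≈ -7.2491e-5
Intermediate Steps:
V(E, f) = 112 + f² (V(E, f) = f² + 112 = 112 + f²)
1/(V(85, x(1/(-12 + 10))) - 13907) = 1/((112 + (1/(-12 + 10))²) - 13907) = 1/((112 + (1/(-2))²) - 13907) = 1/((112 + (-½)²) - 13907) = 1/((112 + ¼) - 13907) = 1/(449/4 - 13907) = 1/(-55179/4) = -4/55179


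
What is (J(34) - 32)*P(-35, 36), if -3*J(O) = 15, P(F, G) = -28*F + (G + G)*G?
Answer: -132164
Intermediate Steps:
P(F, G) = -28*F + 2*G**2 (P(F, G) = -28*F + (2*G)*G = -28*F + 2*G**2)
J(O) = -5 (J(O) = -1/3*15 = -5)
(J(34) - 32)*P(-35, 36) = (-5 - 32)*(-28*(-35) + 2*36**2) = -37*(980 + 2*1296) = -37*(980 + 2592) = -37*3572 = -132164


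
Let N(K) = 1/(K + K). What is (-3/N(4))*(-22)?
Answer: 528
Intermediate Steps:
N(K) = 1/(2*K)
(-3/N(4))*(-22) = (-3/((1/2)/4))*(-22) = (-3/((1/2)*(1/4)))*(-22) = (-3/(1/8))*(-22) = (8*(-3))*(-22) = -24*(-22) = 528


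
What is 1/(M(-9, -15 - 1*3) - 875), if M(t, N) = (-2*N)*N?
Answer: -1/1523 ≈ -0.00065660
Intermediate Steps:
M(t, N) = -2*N²
1/(M(-9, -15 - 1*3) - 875) = 1/(-2*(-15 - 1*3)² - 875) = 1/(-2*(-15 - 3)² - 875) = 1/(-2*(-18)² - 875) = 1/(-2*324 - 875) = 1/(-648 - 875) = 1/(-1523) = -1/1523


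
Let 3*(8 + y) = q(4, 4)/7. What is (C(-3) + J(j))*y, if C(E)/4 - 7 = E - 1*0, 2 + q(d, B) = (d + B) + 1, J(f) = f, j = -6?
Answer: -230/3 ≈ -76.667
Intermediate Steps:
q(d, B) = -1 + B + d (q(d, B) = -2 + ((d + B) + 1) = -2 + ((B + d) + 1) = -2 + (1 + B + d) = -1 + B + d)
y = -23/3 (y = -8 + ((-1 + 4 + 4)/7)/3 = -8 + (7*(1/7))/3 = -8 + (1/3)*1 = -8 + 1/3 = -23/3 ≈ -7.6667)
C(E) = 28 + 4*E (C(E) = 28 + 4*(E - 1*0) = 28 + 4*(E + 0) = 28 + 4*E)
(C(-3) + J(j))*y = ((28 + 4*(-3)) - 6)*(-23/3) = ((28 - 12) - 6)*(-23/3) = (16 - 6)*(-23/3) = 10*(-23/3) = -230/3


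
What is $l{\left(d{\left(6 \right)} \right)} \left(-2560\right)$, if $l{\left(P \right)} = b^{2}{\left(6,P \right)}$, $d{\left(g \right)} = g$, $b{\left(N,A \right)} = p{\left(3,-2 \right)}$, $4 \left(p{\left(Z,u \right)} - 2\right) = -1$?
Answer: $-7840$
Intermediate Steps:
$p{\left(Z,u \right)} = \frac{7}{4}$ ($p{\left(Z,u \right)} = 2 + \frac{1}{4} \left(-1\right) = 2 - \frac{1}{4} = \frac{7}{4}$)
$b{\left(N,A \right)} = \frac{7}{4}$
$l{\left(P \right)} = \frac{49}{16}$ ($l{\left(P \right)} = \left(\frac{7}{4}\right)^{2} = \frac{49}{16}$)
$l{\left(d{\left(6 \right)} \right)} \left(-2560\right) = \frac{49}{16} \left(-2560\right) = -7840$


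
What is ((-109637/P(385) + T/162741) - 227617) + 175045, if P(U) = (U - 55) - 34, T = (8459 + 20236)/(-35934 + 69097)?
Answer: -28191931641643449/532502005256 ≈ -52942.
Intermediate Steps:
T = 28695/33163 ≈ 0.86527
P(U) = -89 + U (P(U) = (-55 + U) - 34 = -89 + U)
((-109637/P(385) + T/162741) - 227617) + 175045 = ((-109637/(-89 + 385) + (28695/33163)/162741) - 227617) + 175045 = ((-109637/296 + (28695/33163)*(1/162741)) - 227617) + 175045 = ((-109637*1/296 + 9565/1798993261) - 227617) + 175045 = ((-109637/296 + 9565/1798993261) - 227617) + 175045 = (-197236221325017/532502005256 - 227617) + 175045 = -121403745151679969/532502005256 + 175045 = -28191931641643449/532502005256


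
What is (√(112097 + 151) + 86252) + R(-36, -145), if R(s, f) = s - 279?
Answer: 85937 + 6*√3118 ≈ 86272.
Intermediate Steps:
R(s, f) = -279 + s
(√(112097 + 151) + 86252) + R(-36, -145) = (√(112097 + 151) + 86252) + (-279 - 36) = (√112248 + 86252) - 315 = (6*√3118 + 86252) - 315 = (86252 + 6*√3118) - 315 = 85937 + 6*√3118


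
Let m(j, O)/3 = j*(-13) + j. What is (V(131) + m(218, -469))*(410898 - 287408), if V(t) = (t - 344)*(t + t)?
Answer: -7860632460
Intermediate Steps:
m(j, O) = -36*j (m(j, O) = 3*(j*(-13) + j) = 3*(-13*j + j) = 3*(-12*j) = -36*j)
V(t) = 2*t*(-344 + t) (V(t) = (-344 + t)*(2*t) = 2*t*(-344 + t))
(V(131) + m(218, -469))*(410898 - 287408) = (2*131*(-344 + 131) - 36*218)*(410898 - 287408) = (2*131*(-213) - 7848)*123490 = (-55806 - 7848)*123490 = -63654*123490 = -7860632460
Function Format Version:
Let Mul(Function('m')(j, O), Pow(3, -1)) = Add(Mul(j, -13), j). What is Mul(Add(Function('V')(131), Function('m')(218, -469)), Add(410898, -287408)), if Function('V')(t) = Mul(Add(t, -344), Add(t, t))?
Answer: -7860632460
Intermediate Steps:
Function('m')(j, O) = Mul(-36, j) (Function('m')(j, O) = Mul(3, Add(Mul(j, -13), j)) = Mul(3, Add(Mul(-13, j), j)) = Mul(3, Mul(-12, j)) = Mul(-36, j))
Function('V')(t) = Mul(2, t, Add(-344, t)) (Function('V')(t) = Mul(Add(-344, t), Mul(2, t)) = Mul(2, t, Add(-344, t)))
Mul(Add(Function('V')(131), Function('m')(218, -469)), Add(410898, -287408)) = Mul(Add(Mul(2, 131, Add(-344, 131)), Mul(-36, 218)), Add(410898, -287408)) = Mul(Add(Mul(2, 131, -213), -7848), 123490) = Mul(Add(-55806, -7848), 123490) = Mul(-63654, 123490) = -7860632460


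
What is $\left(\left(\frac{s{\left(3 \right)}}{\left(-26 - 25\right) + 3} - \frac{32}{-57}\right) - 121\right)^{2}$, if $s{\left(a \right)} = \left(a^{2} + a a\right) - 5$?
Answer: $\frac{12119147569}{831744} \approx 14571.0$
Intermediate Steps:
$s{\left(a \right)} = -5 + 2 a^{2}$ ($s{\left(a \right)} = \left(a^{2} + a^{2}\right) - 5 = 2 a^{2} - 5 = -5 + 2 a^{2}$)
$\left(\left(\frac{s{\left(3 \right)}}{\left(-26 - 25\right) + 3} - \frac{32}{-57}\right) - 121\right)^{2} = \left(\left(\frac{-5 + 2 \cdot 3^{2}}{\left(-26 - 25\right) + 3} - \frac{32}{-57}\right) - 121\right)^{2} = \left(\left(\frac{-5 + 2 \cdot 9}{-51 + 3} - - \frac{32}{57}\right) - 121\right)^{2} = \left(\left(\frac{-5 + 18}{-48} + \frac{32}{57}\right) - 121\right)^{2} = \left(\left(13 \left(- \frac{1}{48}\right) + \frac{32}{57}\right) - 121\right)^{2} = \left(\left(- \frac{13}{48} + \frac{32}{57}\right) - 121\right)^{2} = \left(\frac{265}{912} - 121\right)^{2} = \left(- \frac{110087}{912}\right)^{2} = \frac{12119147569}{831744}$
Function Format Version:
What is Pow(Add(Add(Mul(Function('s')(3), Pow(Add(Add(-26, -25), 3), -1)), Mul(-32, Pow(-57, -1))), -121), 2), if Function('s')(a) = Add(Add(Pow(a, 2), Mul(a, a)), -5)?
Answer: Rational(12119147569, 831744) ≈ 14571.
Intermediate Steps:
Function('s')(a) = Add(-5, Mul(2, Pow(a, 2))) (Function('s')(a) = Add(Add(Pow(a, 2), Pow(a, 2)), -5) = Add(Mul(2, Pow(a, 2)), -5) = Add(-5, Mul(2, Pow(a, 2))))
Pow(Add(Add(Mul(Function('s')(3), Pow(Add(Add(-26, -25), 3), -1)), Mul(-32, Pow(-57, -1))), -121), 2) = Pow(Add(Add(Mul(Add(-5, Mul(2, Pow(3, 2))), Pow(Add(Add(-26, -25), 3), -1)), Mul(-32, Pow(-57, -1))), -121), 2) = Pow(Add(Add(Mul(Add(-5, Mul(2, 9)), Pow(Add(-51, 3), -1)), Mul(-32, Rational(-1, 57))), -121), 2) = Pow(Add(Add(Mul(Add(-5, 18), Pow(-48, -1)), Rational(32, 57)), -121), 2) = Pow(Add(Add(Mul(13, Rational(-1, 48)), Rational(32, 57)), -121), 2) = Pow(Add(Add(Rational(-13, 48), Rational(32, 57)), -121), 2) = Pow(Add(Rational(265, 912), -121), 2) = Pow(Rational(-110087, 912), 2) = Rational(12119147569, 831744)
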